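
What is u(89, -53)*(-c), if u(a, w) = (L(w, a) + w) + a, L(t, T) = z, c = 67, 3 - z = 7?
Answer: -2144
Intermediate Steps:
z = -4 (z = 3 - 1*7 = 3 - 7 = -4)
L(t, T) = -4
u(a, w) = -4 + a + w (u(a, w) = (-4 + w) + a = -4 + a + w)
u(89, -53)*(-c) = (-4 + 89 - 53)*(-1*67) = 32*(-67) = -2144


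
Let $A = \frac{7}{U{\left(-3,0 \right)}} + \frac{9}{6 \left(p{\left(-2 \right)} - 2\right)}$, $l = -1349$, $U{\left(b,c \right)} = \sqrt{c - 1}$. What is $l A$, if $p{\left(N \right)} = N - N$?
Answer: $\frac{4047}{4} + 9443 i \approx 1011.8 + 9443.0 i$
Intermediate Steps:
$U{\left(b,c \right)} = \sqrt{-1 + c}$
$p{\left(N \right)} = 0$
$A = - \frac{3}{4} - 7 i$ ($A = \frac{7}{\sqrt{-1 + 0}} + \frac{9}{6 \left(0 - 2\right)} = \frac{7}{\sqrt{-1}} + \frac{9}{6 \left(-2\right)} = \frac{7}{i} + \frac{9}{-12} = 7 \left(- i\right) + 9 \left(- \frac{1}{12}\right) = - 7 i - \frac{3}{4} = - \frac{3}{4} - 7 i \approx -0.75 - 7.0 i$)
$l A = - 1349 \frac{i \left(-28 + 3 i\right)}{4} = - \frac{1349 i \left(-28 + 3 i\right)}{4}$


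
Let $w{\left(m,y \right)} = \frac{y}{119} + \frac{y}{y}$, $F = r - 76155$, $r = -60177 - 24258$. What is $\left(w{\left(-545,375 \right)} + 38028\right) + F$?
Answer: $- \frac{14584384}{119} \approx -1.2256 \cdot 10^{5}$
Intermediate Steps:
$r = -84435$
$F = -160590$ ($F = -84435 - 76155 = -160590$)
$w{\left(m,y \right)} = 1 + \frac{y}{119}$ ($w{\left(m,y \right)} = y \frac{1}{119} + 1 = \frac{y}{119} + 1 = 1 + \frac{y}{119}$)
$\left(w{\left(-545,375 \right)} + 38028\right) + F = \left(\left(1 + \frac{1}{119} \cdot 375\right) + 38028\right) - 160590 = \left(\left(1 + \frac{375}{119}\right) + 38028\right) - 160590 = \left(\frac{494}{119} + 38028\right) - 160590 = \frac{4525826}{119} - 160590 = - \frac{14584384}{119}$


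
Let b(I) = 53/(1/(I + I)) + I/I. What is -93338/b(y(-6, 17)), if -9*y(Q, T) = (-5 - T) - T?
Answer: -280014/1381 ≈ -202.76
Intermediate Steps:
y(Q, T) = 5/9 + 2*T/9 (y(Q, T) = -((-5 - T) - T)/9 = -(-5 - 2*T)/9 = 5/9 + 2*T/9)
b(I) = 1 + 106*I (b(I) = 53/(1/(2*I)) + 1 = 53/((1/(2*I))) + 1 = 53*(2*I) + 1 = 106*I + 1 = 1 + 106*I)
-93338/b(y(-6, 17)) = -93338/(1 + 106*(5/9 + (2/9)*17)) = -93338/(1 + 106*(5/9 + 34/9)) = -93338/(1 + 106*(13/3)) = -93338/(1 + 1378/3) = -93338/1381/3 = -93338*3/1381 = -280014/1381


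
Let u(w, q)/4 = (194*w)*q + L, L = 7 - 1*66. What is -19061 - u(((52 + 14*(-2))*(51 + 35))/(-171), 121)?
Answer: 63527423/57 ≈ 1.1145e+6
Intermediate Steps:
L = -59 (L = 7 - 66 = -59)
u(w, q) = -236 + 776*q*w (u(w, q) = 4*((194*w)*q - 59) = 4*(194*q*w - 59) = 4*(-59 + 194*q*w) = -236 + 776*q*w)
-19061 - u(((52 + 14*(-2))*(51 + 35))/(-171), 121) = -19061 - (-236 + 776*121*(((52 + 14*(-2))*(51 + 35))/(-171))) = -19061 - (-236 + 776*121*(((52 - 28)*86)*(-1/171))) = -19061 - (-236 + 776*121*((24*86)*(-1/171))) = -19061 - (-236 + 776*121*(2064*(-1/171))) = -19061 - (-236 + 776*121*(-688/57)) = -19061 - (-236 - 64600448/57) = -19061 - 1*(-64613900/57) = -19061 + 64613900/57 = 63527423/57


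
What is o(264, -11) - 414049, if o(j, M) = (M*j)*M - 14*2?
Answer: -382133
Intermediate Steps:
o(j, M) = -28 + j*M**2 (o(j, M) = j*M**2 - 28 = -28 + j*M**2)
o(264, -11) - 414049 = (-28 + 264*(-11)**2) - 414049 = (-28 + 264*121) - 414049 = (-28 + 31944) - 414049 = 31916 - 414049 = -382133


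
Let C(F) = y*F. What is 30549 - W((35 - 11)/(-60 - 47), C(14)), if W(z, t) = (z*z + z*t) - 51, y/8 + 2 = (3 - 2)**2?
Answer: 350051208/11449 ≈ 30575.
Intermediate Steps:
y = -8 (y = -16 + 8*(3 - 2)**2 = -16 + 8*1**2 = -16 + 8*1 = -16 + 8 = -8)
C(F) = -8*F
W(z, t) = -51 + z**2 + t*z (W(z, t) = (z**2 + t*z) - 51 = -51 + z**2 + t*z)
30549 - W((35 - 11)/(-60 - 47), C(14)) = 30549 - (-51 + ((35 - 11)/(-60 - 47))**2 + (-8*14)*((35 - 11)/(-60 - 47))) = 30549 - (-51 + (24/(-107))**2 - 2688/(-107)) = 30549 - (-51 + (24*(-1/107))**2 - 2688*(-1)/107) = 30549 - (-51 + (-24/107)**2 - 112*(-24/107)) = 30549 - (-51 + 576/11449 + 2688/107) = 30549 - 1*(-295707/11449) = 30549 + 295707/11449 = 350051208/11449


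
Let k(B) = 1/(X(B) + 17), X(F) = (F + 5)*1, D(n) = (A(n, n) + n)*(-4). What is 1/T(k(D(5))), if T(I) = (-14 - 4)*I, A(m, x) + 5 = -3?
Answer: -17/9 ≈ -1.8889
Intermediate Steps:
A(m, x) = -8 (A(m, x) = -5 - 3 = -8)
D(n) = 32 - 4*n (D(n) = (-8 + n)*(-4) = 32 - 4*n)
X(F) = 5 + F (X(F) = (5 + F)*1 = 5 + F)
k(B) = 1/(22 + B) (k(B) = 1/((5 + B) + 17) = 1/(22 + B))
T(I) = -18*I
1/T(k(D(5))) = 1/(-18/(22 + (32 - 4*5))) = 1/(-18/(22 + (32 - 20))) = 1/(-18/(22 + 12)) = 1/(-18/34) = 1/(-18*1/34) = 1/(-9/17) = -17/9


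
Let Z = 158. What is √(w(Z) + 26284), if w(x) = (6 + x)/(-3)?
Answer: 4*√14754/3 ≈ 161.95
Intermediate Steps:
w(x) = -2 - x/3 (w(x) = (6 + x)*(-⅓) = -2 - x/3)
√(w(Z) + 26284) = √((-2 - ⅓*158) + 26284) = √((-2 - 158/3) + 26284) = √(-164/3 + 26284) = √(78688/3) = 4*√14754/3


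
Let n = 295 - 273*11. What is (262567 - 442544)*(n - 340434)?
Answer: 61757667734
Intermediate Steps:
n = -2708 (n = 295 - 3003 = -2708)
(262567 - 442544)*(n - 340434) = (262567 - 442544)*(-2708 - 340434) = -179977*(-343142) = 61757667734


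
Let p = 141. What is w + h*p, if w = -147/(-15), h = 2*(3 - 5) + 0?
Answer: -2771/5 ≈ -554.20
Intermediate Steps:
h = -4 (h = 2*(-2) + 0 = -4 + 0 = -4)
w = 49/5 (w = -147*(-1/15) = 49/5 ≈ 9.8000)
w + h*p = 49/5 - 4*141 = 49/5 - 564 = -2771/5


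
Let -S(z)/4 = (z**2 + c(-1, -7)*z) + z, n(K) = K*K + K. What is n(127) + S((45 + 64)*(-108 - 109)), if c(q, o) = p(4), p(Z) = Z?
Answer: -2237368320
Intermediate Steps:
c(q, o) = 4
n(K) = K + K**2 (n(K) = K**2 + K = K + K**2)
S(z) = -20*z - 4*z**2 (S(z) = -4*((z**2 + 4*z) + z) = -4*(z**2 + 5*z) = -20*z - 4*z**2)
n(127) + S((45 + 64)*(-108 - 109)) = 127*(1 + 127) - 4*(45 + 64)*(-108 - 109)*(5 + (45 + 64)*(-108 - 109)) = 127*128 - 4*109*(-217)*(5 + 109*(-217)) = 16256 - 4*(-23653)*(5 - 23653) = 16256 - 4*(-23653)*(-23648) = 16256 - 2237384576 = -2237368320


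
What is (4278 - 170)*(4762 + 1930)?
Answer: 27490736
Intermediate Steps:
(4278 - 170)*(4762 + 1930) = 4108*6692 = 27490736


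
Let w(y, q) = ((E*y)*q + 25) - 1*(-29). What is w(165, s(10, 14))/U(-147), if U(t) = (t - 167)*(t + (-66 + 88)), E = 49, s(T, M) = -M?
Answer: -56568/19625 ≈ -2.8824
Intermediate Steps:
U(t) = (-167 + t)*(22 + t) (U(t) = (-167 + t)*(t + 22) = (-167 + t)*(22 + t))
w(y, q) = 54 + 49*q*y (w(y, q) = ((49*y)*q + 25) - 1*(-29) = (49*q*y + 25) + 29 = (25 + 49*q*y) + 29 = 54 + 49*q*y)
w(165, s(10, 14))/U(-147) = (54 + 49*(-1*14)*165)/(-3674 + (-147)² - 145*(-147)) = (54 + 49*(-14)*165)/(-3674 + 21609 + 21315) = (54 - 113190)/39250 = -113136*1/39250 = -56568/19625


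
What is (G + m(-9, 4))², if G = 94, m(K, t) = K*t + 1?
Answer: 3481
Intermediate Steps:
m(K, t) = 1 + K*t
(G + m(-9, 4))² = (94 + (1 - 9*4))² = (94 + (1 - 36))² = (94 - 35)² = 59² = 3481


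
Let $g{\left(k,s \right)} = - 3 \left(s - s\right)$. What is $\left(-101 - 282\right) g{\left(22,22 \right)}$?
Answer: $0$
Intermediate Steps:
$g{\left(k,s \right)} = 0$ ($g{\left(k,s \right)} = \left(-3\right) 0 = 0$)
$\left(-101 - 282\right) g{\left(22,22 \right)} = \left(-101 - 282\right) 0 = \left(-383\right) 0 = 0$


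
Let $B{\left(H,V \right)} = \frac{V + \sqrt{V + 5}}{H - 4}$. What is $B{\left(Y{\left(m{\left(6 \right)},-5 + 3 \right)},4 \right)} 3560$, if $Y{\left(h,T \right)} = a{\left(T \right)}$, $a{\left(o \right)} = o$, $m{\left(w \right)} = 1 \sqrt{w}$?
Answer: $- \frac{12460}{3} \approx -4153.3$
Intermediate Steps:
$m{\left(w \right)} = \sqrt{w}$
$Y{\left(h,T \right)} = T$
$B{\left(H,V \right)} = \frac{V + \sqrt{5 + V}}{-4 + H}$
$B{\left(Y{\left(m{\left(6 \right)},-5 + 3 \right)},4 \right)} 3560 = \frac{4 + \sqrt{5 + 4}}{-4 + \left(-5 + 3\right)} 3560 = \frac{4 + \sqrt{9}}{-4 - 2} \cdot 3560 = \frac{4 + 3}{-6} \cdot 3560 = \left(- \frac{1}{6}\right) 7 \cdot 3560 = \left(- \frac{7}{6}\right) 3560 = - \frac{12460}{3}$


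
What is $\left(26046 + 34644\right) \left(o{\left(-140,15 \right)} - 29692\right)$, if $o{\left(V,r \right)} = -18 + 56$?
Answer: $-1799701260$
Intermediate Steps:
$o{\left(V,r \right)} = 38$
$\left(26046 + 34644\right) \left(o{\left(-140,15 \right)} - 29692\right) = \left(26046 + 34644\right) \left(38 - 29692\right) = 60690 \left(-29654\right) = -1799701260$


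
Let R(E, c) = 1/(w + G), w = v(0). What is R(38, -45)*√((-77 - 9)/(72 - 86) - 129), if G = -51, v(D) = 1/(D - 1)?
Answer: -I*√1505/182 ≈ -0.21316*I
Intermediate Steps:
v(D) = 1/(-1 + D)
w = -1 (w = 1/(-1 + 0) = 1/(-1) = -1)
R(E, c) = -1/52 (R(E, c) = 1/(-1 - 51) = 1/(-52) = -1/52)
R(38, -45)*√((-77 - 9)/(72 - 86) - 129) = -√((-77 - 9)/(72 - 86) - 129)/52 = -√(-86/(-14) - 129)/52 = -√(-86*(-1/14) - 129)/52 = -√(43/7 - 129)/52 = -I*√1505/182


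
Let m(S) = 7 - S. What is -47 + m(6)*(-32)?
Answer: -79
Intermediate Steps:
-47 + m(6)*(-32) = -47 + (7 - 1*6)*(-32) = -47 + (7 - 6)*(-32) = -47 + 1*(-32) = -47 - 32 = -79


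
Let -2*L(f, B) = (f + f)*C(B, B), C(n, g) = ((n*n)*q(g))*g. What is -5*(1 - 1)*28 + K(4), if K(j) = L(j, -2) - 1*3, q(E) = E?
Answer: -67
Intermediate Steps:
C(n, g) = g²*n² (C(n, g) = ((n*n)*g)*g = (n²*g)*g = (g*n²)*g = g²*n²)
L(f, B) = -f*B⁴ (L(f, B) = -(f + f)*B²*B²/2 = -2*f*B⁴/2 = -f*B⁴)
K(j) = -3 - 16*j (K(j) = -1*j*(-2)⁴ - 1*3 = -1*j*16 - 3 = -16*j - 3 = -3 - 16*j)
-5*(1 - 1)*28 + K(4) = -5*(1 - 1)*28 + (-3 - 16*4) = -5*0*28 + (-3 - 64) = 0*28 - 67 = 0 - 67 = -67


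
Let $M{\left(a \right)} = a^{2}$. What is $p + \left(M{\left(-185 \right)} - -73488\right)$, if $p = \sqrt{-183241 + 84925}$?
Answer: $107713 + 6 i \sqrt{2731} \approx 1.0771 \cdot 10^{5} + 313.55 i$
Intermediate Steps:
$p = 6 i \sqrt{2731}$ ($p = \sqrt{-98316} = 6 i \sqrt{2731} \approx 313.55 i$)
$p + \left(M{\left(-185 \right)} - -73488\right) = 6 i \sqrt{2731} + \left(\left(-185\right)^{2} - -73488\right) = 6 i \sqrt{2731} + \left(34225 + 73488\right) = 6 i \sqrt{2731} + 107713 = 107713 + 6 i \sqrt{2731}$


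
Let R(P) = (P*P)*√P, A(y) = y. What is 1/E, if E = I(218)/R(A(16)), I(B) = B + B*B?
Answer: 512/23871 ≈ 0.021449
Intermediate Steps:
I(B) = B + B²
R(P) = P^(5/2) (R(P) = P²*√P = P^(5/2))
E = 23871/512 (E = (218*(1 + 218))/(16^(5/2)) = (218*219)/1024 = 47742*(1/1024) = 23871/512 ≈ 46.623)
1/E = 1/(23871/512) = 512/23871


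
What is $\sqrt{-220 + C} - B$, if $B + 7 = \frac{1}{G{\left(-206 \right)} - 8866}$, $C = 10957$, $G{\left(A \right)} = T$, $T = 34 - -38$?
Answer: $\frac{61559}{8794} + 3 \sqrt{1193} \approx 110.62$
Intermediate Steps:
$T = 72$ ($T = 34 + 38 = 72$)
$G{\left(A \right)} = 72$
$B = - \frac{61559}{8794}$ ($B = -7 + \frac{1}{72 - 8866} = -7 + \frac{1}{-8794} = -7 - \frac{1}{8794} = - \frac{61559}{8794} \approx -7.0001$)
$\sqrt{-220 + C} - B = \sqrt{-220 + 10957} - - \frac{61559}{8794} = \sqrt{10737} + \frac{61559}{8794} = 3 \sqrt{1193} + \frac{61559}{8794} = \frac{61559}{8794} + 3 \sqrt{1193}$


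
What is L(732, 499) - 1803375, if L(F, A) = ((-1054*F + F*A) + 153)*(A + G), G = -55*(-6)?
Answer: -338466078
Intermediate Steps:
G = 330
L(F, A) = (330 + A)*(153 - 1054*F + A*F) (L(F, A) = ((-1054*F + F*A) + 153)*(A + 330) = ((-1054*F + A*F) + 153)*(330 + A) = (153 - 1054*F + A*F)*(330 + A) = (330 + A)*(153 - 1054*F + A*F))
L(732, 499) - 1803375 = (50490 - 347820*732 + 153*499 + 732*499² - 724*499*732) - 1803375 = (50490 - 254604240 + 76347 + 732*249001 - 264454032) - 1803375 = (50490 - 254604240 + 76347 + 182268732 - 264454032) - 1803375 = -336662703 - 1803375 = -338466078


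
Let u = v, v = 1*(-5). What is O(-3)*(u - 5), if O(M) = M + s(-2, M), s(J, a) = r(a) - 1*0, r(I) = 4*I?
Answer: 150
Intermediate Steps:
v = -5
s(J, a) = 4*a (s(J, a) = 4*a - 1*0 = 4*a + 0 = 4*a)
u = -5
O(M) = 5*M (O(M) = M + 4*M = 5*M)
O(-3)*(u - 5) = (5*(-3))*(-5 - 5) = -15*(-10) = 150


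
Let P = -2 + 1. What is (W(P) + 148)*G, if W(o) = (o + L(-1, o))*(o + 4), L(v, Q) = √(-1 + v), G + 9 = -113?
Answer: -17690 - 366*I*√2 ≈ -17690.0 - 517.6*I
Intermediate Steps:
G = -122 (G = -9 - 113 = -122)
P = -1
W(o) = (4 + o)*(o + I*√2) (W(o) = (o + √(-1 - 1))*(o + 4) = (o + √(-2))*(4 + o) = (o + I*√2)*(4 + o) = (4 + o)*(o + I*√2))
(W(P) + 148)*G = (((-1)² + 4*(-1) + 4*I*√2 + I*(-1)*√2) + 148)*(-122) = ((1 - 4 + 4*I*√2 - I*√2) + 148)*(-122) = ((-3 + 3*I*√2) + 148)*(-122) = (145 + 3*I*√2)*(-122) = -17690 - 366*I*√2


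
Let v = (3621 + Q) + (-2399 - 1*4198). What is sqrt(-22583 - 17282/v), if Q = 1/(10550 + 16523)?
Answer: I*sqrt(146557670260312200505)/80569247 ≈ 150.26*I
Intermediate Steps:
Q = 1/27073 ≈ 3.6937e-5
v = -80569247/27073 (v = (3621 + 1/27073) + (-2399 - 1*4198) = 98031334/27073 + (-2399 - 4198) = 98031334/27073 - 6597 = -80569247/27073 ≈ -2976.0)
sqrt(-22583 - 17282/v) = sqrt(-22583 - 17282/(-80569247/27073)) = sqrt(-22583 - 17282*(-27073/80569247)) = sqrt(-22583 + 467875586/80569247) = sqrt(-1819027429415/80569247) = I*sqrt(146557670260312200505)/80569247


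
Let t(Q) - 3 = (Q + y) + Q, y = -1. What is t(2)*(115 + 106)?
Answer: 1326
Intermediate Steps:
t(Q) = 2 + 2*Q (t(Q) = 3 + ((Q - 1) + Q) = 3 + ((-1 + Q) + Q) = 3 + (-1 + 2*Q) = 2 + 2*Q)
t(2)*(115 + 106) = (2 + 2*2)*(115 + 106) = (2 + 4)*221 = 6*221 = 1326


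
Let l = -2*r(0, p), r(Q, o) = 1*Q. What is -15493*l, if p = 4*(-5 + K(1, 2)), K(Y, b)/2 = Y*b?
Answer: 0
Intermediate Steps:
K(Y, b) = 2*Y*b (K(Y, b) = 2*(Y*b) = 2*Y*b)
p = -4 (p = 4*(-5 + 2*1*2) = 4*(-5 + 4) = 4*(-1) = -4)
r(Q, o) = Q
l = 0 (l = -2*0 = 0)
-15493*l = -15493*0 = 0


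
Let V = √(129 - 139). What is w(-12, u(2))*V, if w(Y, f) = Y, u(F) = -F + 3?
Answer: -12*I*√10 ≈ -37.947*I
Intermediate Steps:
u(F) = 3 - F
V = I*√10 (V = √(-10) = I*√10 ≈ 3.1623*I)
w(-12, u(2))*V = -12*I*√10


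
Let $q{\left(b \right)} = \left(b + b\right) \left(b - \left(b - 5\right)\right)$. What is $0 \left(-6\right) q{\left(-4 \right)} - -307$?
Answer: $307$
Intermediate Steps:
$q{\left(b \right)} = 10 b$ ($q{\left(b \right)} = 2 b \left(b - \left(-5 + b\right)\right) = 2 b 5 = 10 b$)
$0 \left(-6\right) q{\left(-4 \right)} - -307 = 0 \left(-6\right) 10 \left(-4\right) - -307 = 0 \left(-40\right) + 307 = 0 + 307 = 307$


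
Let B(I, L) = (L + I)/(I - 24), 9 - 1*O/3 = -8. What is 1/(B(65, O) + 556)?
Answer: 41/22912 ≈ 0.0017895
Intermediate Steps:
O = 51 (O = 27 - 3*(-8) = 27 + 24 = 51)
B(I, L) = (I + L)/(-24 + I)
1/(B(65, O) + 556) = 1/((65 + 51)/(-24 + 65) + 556) = 1/(116/41 + 556) = 1/(22912/41) = 41/22912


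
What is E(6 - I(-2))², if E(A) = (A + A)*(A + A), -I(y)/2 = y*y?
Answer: 614656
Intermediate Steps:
I(y) = -2*y² (I(y) = -2*y*y = -2*y²)
E(A) = 4*A² (E(A) = (2*A)*(2*A) = 4*A²)
E(6 - I(-2))² = (4*(6 - (-2)*(-2)²)²)² = (4*(6 - (-2)*4)²)² = (4*(6 - 1*(-8))²)² = (4*(6 + 8)²)² = (4*14²)² = (4*196)² = 784² = 614656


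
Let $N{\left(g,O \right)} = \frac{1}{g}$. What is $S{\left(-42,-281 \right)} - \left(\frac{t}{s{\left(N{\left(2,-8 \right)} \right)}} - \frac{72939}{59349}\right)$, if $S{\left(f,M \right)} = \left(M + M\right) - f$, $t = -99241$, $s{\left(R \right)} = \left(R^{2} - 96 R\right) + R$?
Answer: $- \frac{9792816895}{3738987} \approx -2619.1$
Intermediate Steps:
$s{\left(R \right)} = R^{2} - 95 R$
$S{\left(f,M \right)} = - f + 2 M$ ($S{\left(f,M \right)} = 2 M - f = - f + 2 M$)
$S{\left(-42,-281 \right)} - \left(\frac{t}{s{\left(N{\left(2,-8 \right)} \right)}} - \frac{72939}{59349}\right) = \left(\left(-1\right) \left(-42\right) + 2 \left(-281\right)\right) - \left(- \frac{99241}{\frac{1}{2} \left(-95 + \frac{1}{2}\right)} - \frac{72939}{59349}\right) = \left(42 - 562\right) - \left(- \frac{99241}{\frac{1}{2} \left(-95 + \frac{1}{2}\right)} - \frac{24313}{19783}\right) = -520 - \left(- \frac{99241}{\frac{1}{2} \left(- \frac{189}{2}\right)} - \frac{24313}{19783}\right) = -520 - \left(- \frac{99241}{- \frac{189}{4}} - \frac{24313}{19783}\right) = -520 - \left(\left(-99241\right) \left(- \frac{4}{189}\right) - \frac{24313}{19783}\right) = -520 - \left(\frac{396964}{189} - \frac{24313}{19783}\right) = -520 - \frac{7848543655}{3738987} = - \frac{9792816895}{3738987}$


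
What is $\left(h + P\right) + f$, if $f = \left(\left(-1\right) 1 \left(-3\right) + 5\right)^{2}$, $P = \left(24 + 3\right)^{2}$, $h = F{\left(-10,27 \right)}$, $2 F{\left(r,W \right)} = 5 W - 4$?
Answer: $\frac{1717}{2} \approx 858.5$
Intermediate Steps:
$F{\left(r,W \right)} = -2 + \frac{5 W}{2}$ ($F{\left(r,W \right)} = \frac{5 W - 4}{2} = \frac{-4 + 5 W}{2} = -2 + \frac{5 W}{2}$)
$h = \frac{131}{2}$ ($h = -2 + \frac{5}{2} \cdot 27 = -2 + \frac{135}{2} = \frac{131}{2} \approx 65.5$)
$P = 729$ ($P = 27^{2} = 729$)
$f = 64$ ($f = \left(\left(-1\right) \left(-3\right) + 5\right)^{2} = \left(3 + 5\right)^{2} = 8^{2} = 64$)
$\left(h + P\right) + f = \left(\frac{131}{2} + 729\right) + 64 = \frac{1589}{2} + 64 = \frac{1717}{2}$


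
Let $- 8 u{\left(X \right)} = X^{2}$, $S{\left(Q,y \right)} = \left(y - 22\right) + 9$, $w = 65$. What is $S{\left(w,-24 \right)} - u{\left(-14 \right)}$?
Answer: $- \frac{25}{2} \approx -12.5$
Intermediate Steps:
$S{\left(Q,y \right)} = -13 + y$ ($S{\left(Q,y \right)} = \left(-22 + y\right) + 9 = -13 + y$)
$u{\left(X \right)} = - \frac{X^{2}}{8}$
$S{\left(w,-24 \right)} - u{\left(-14 \right)} = \left(-13 - 24\right) - - \frac{\left(-14\right)^{2}}{8} = -37 - \left(- \frac{1}{8}\right) 196 = -37 - - \frac{49}{2} = -37 + \frac{49}{2} = - \frac{25}{2}$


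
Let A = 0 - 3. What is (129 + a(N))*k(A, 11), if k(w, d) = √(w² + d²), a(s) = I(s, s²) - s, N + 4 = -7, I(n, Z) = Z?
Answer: 261*√130 ≈ 2975.9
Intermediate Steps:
A = -3
N = -11 (N = -4 - 7 = -11)
a(s) = s² - s
k(w, d) = √(d² + w²)
(129 + a(N))*k(A, 11) = (129 - 11*(-1 - 11))*√(11² + (-3)²) = (129 - 11*(-12))*√(121 + 9) = (129 + 132)*√130 = 261*√130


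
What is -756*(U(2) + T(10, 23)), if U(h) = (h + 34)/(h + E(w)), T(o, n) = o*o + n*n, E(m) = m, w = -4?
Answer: -461916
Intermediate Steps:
T(o, n) = n² + o² (T(o, n) = o² + n² = n² + o²)
U(h) = (34 + h)/(-4 + h) (U(h) = (h + 34)/(h - 4) = (34 + h)/(-4 + h))
-756*(U(2) + T(10, 23)) = -756*((34 + 2)/(-4 + 2) + (23² + 10²)) = -756*(36/(-2) + (529 + 100)) = -756*(-½*36 + 629) = -756*(-18 + 629) = -756*611 = -461916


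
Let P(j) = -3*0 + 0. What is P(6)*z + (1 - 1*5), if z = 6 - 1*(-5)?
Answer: -4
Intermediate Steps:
P(j) = 0 (P(j) = 0 + 0 = 0)
z = 11 (z = 6 + 5 = 11)
P(6)*z + (1 - 1*5) = 0*11 + (1 - 1*5) = 0 + (1 - 5) = 0 - 4 = -4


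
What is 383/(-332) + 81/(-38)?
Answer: -20723/6308 ≈ -3.2852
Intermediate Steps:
383/(-332) + 81/(-38) = 383*(-1/332) + 81*(-1/38) = -383/332 - 81/38 = -20723/6308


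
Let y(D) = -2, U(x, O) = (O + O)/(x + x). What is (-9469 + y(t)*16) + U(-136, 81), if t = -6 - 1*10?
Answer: -1292217/136 ≈ -9501.6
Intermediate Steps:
t = -16 (t = -6 - 10 = -16)
U(x, O) = O/x (U(x, O) = (2*O)/((2*x)) = (2*O)*(1/(2*x)) = O/x)
(-9469 + y(t)*16) + U(-136, 81) = (-9469 - 2*16) + 81/(-136) = (-9469 - 32) + 81*(-1/136) = -9501 - 81/136 = -1292217/136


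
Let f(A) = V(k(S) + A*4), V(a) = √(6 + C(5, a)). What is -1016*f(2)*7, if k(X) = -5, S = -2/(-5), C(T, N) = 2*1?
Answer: -14224*√2 ≈ -20116.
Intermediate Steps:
C(T, N) = 2
S = ⅖ (S = -2*(-⅕) = ⅖ ≈ 0.40000)
V(a) = 2*√2 (V(a) = √(6 + 2) = √8 = 2*√2)
f(A) = 2*√2
-1016*f(2)*7 = -1016*2*√2*7 = -14224*√2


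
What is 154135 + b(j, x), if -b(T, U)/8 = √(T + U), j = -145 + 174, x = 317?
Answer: 154135 - 8*√346 ≈ 1.5399e+5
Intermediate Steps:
j = 29
b(T, U) = -8*√(T + U)
154135 + b(j, x) = 154135 - 8*√(29 + 317) = 154135 - 8*√346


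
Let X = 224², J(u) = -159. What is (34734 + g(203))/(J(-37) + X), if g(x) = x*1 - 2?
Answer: 34935/50017 ≈ 0.69846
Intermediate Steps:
g(x) = -2 + x (g(x) = x - 2 = -2 + x)
X = 50176
(34734 + g(203))/(J(-37) + X) = (34734 + (-2 + 203))/(-159 + 50176) = (34734 + 201)/50017 = 34935*(1/50017) = 34935/50017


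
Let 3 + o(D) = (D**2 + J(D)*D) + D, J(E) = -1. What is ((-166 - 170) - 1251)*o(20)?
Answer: -630039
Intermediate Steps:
o(D) = -3 + D**2 (o(D) = -3 + ((D**2 - D) + D) = -3 + D**2)
((-166 - 170) - 1251)*o(20) = ((-166 - 170) - 1251)*(-3 + 20**2) = (-336 - 1251)*(-3 + 400) = -1587*397 = -630039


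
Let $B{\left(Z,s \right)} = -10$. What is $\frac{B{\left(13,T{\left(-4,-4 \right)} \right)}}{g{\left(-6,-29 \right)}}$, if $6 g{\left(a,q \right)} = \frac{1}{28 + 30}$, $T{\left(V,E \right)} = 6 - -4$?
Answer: $-3480$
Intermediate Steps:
$T{\left(V,E \right)} = 10$ ($T{\left(V,E \right)} = 6 + 4 = 10$)
$g{\left(a,q \right)} = \frac{1}{348}$ ($g{\left(a,q \right)} = \frac{1}{6 \left(28 + 30\right)} = \frac{1}{6 \cdot 58} = \frac{1}{6} \cdot \frac{1}{58} = \frac{1}{348}$)
$\frac{B{\left(13,T{\left(-4,-4 \right)} \right)}}{g{\left(-6,-29 \right)}} = - 10 \frac{1}{\frac{1}{348}} = \left(-10\right) 348 = -3480$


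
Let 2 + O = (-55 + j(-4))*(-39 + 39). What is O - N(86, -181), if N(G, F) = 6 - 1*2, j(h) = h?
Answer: -6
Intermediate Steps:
N(G, F) = 4 (N(G, F) = 6 - 2 = 4)
O = -2 (O = -2 + (-55 - 4)*(-39 + 39) = -2 - 59*0 = -2 + 0 = -2)
O - N(86, -181) = -2 - 1*4 = -2 - 4 = -6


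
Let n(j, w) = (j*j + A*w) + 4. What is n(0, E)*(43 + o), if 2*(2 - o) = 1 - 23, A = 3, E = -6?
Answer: -784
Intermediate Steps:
n(j, w) = 4 + j² + 3*w (n(j, w) = (j*j + 3*w) + 4 = (j² + 3*w) + 4 = 4 + j² + 3*w)
o = 13 (o = 2 - (1 - 23)/2 = 2 - ½*(-22) = 2 + 11 = 13)
n(0, E)*(43 + o) = (4 + 0² + 3*(-6))*(43 + 13) = (4 + 0 - 18)*56 = -14*56 = -784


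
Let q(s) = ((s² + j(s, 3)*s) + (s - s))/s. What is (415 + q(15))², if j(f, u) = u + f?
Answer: 200704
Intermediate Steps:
j(f, u) = f + u
q(s) = (s² + s*(3 + s))/s (q(s) = ((s² + (s + 3)*s) + (s - s))/s = ((s² + (3 + s)*s) + 0)/s = ((s² + s*(3 + s)) + 0)/s = (s² + s*(3 + s))/s)
(415 + q(15))² = (415 + (3 + 2*15))² = (415 + (3 + 30))² = (415 + 33)² = 448² = 200704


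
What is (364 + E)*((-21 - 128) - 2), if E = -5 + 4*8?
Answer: -59041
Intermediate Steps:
E = 27 (E = -5 + 32 = 27)
(364 + E)*((-21 - 128) - 2) = (364 + 27)*((-21 - 128) - 2) = 391*(-149 - 2) = 391*(-151) = -59041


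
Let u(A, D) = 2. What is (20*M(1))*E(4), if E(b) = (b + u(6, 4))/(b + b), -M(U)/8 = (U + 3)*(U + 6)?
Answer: -3360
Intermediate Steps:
M(U) = -8*(3 + U)*(6 + U) (M(U) = -8*(U + 3)*(U + 6) = -8*(3 + U)*(6 + U))
E(b) = (2 + b)/(2*b) (E(b) = (b + 2)/(b + b) = (2 + b)/((2*b)) = (2 + b)*(1/(2*b)) = (2 + b)/(2*b))
(20*M(1))*E(4) = (20*(-144 - 72*1 - 8*1**2))*((1/2)*(2 + 4)/4) = (20*(-144 - 72 - 8*1))*((1/2)*(1/4)*6) = (20*(-144 - 72 - 8))*(3/4) = (20*(-224))*(3/4) = -4480*3/4 = -3360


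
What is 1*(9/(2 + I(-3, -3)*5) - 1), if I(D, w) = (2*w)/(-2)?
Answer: -8/17 ≈ -0.47059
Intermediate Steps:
I(D, w) = -w (I(D, w) = (2*w)*(-½) = -w)
1*(9/(2 + I(-3, -3)*5) - 1) = 1*(9/(2 - 1*(-3)*5) - 1) = 1*(9/(2 + 3*5) - 1) = 1*(9/(2 + 15) - 1) = 1*(9/17 - 1) = 1*(-8/17) = -8/17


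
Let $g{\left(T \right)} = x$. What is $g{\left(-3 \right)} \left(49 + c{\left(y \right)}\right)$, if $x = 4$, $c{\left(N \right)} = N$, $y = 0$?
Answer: $196$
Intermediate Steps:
$g{\left(T \right)} = 4$
$g{\left(-3 \right)} \left(49 + c{\left(y \right)}\right) = 4 \left(49 + 0\right) = 4 \cdot 49 = 196$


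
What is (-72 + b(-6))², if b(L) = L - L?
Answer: 5184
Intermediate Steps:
b(L) = 0
(-72 + b(-6))² = (-72 + 0)² = (-72)² = 5184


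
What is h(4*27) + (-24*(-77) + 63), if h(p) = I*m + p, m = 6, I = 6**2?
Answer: 2235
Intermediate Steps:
I = 36
h(p) = 216 + p (h(p) = 36*6 + p = 216 + p)
h(4*27) + (-24*(-77) + 63) = (216 + 4*27) + (-24*(-77) + 63) = (216 + 108) + (1848 + 63) = 324 + 1911 = 2235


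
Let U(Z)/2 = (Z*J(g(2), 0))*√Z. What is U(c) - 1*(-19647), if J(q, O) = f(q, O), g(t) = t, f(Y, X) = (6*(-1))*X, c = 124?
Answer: 19647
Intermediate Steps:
f(Y, X) = -6*X
J(q, O) = -6*O
U(Z) = 0 (U(Z) = 2*((Z*(-6*0))*√Z) = 2*((Z*0)*√Z) = 2*(0*√Z) = 2*0 = 0)
U(c) - 1*(-19647) = 0 - 1*(-19647) = 0 + 19647 = 19647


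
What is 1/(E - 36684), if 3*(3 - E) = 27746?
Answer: -3/137789 ≈ -2.1772e-5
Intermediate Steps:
E = -27737/3 (E = 3 - 1/3*27746 = 3 - 27746/3 = -27737/3 ≈ -9245.7)
1/(E - 36684) = 1/(-27737/3 - 36684) = 1/(-137789/3) = -3/137789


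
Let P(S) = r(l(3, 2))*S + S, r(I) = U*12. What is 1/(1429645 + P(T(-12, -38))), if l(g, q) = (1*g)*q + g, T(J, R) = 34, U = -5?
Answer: 1/1427639 ≈ 7.0046e-7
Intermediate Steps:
l(g, q) = g + g*q (l(g, q) = g*q + g = g + g*q)
r(I) = -60 (r(I) = -5*12 = -60)
P(S) = -59*S (P(S) = -60*S + S = -59*S)
1/(1429645 + P(T(-12, -38))) = 1/(1429645 - 59*34) = 1/(1429645 - 2006) = 1/1427639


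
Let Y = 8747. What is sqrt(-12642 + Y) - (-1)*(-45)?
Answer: -45 + I*sqrt(3895) ≈ -45.0 + 62.41*I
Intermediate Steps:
sqrt(-12642 + Y) - (-1)*(-45) = sqrt(-12642 + 8747) - (-1)*(-45) = sqrt(-3895) - 1*45 = I*sqrt(3895) - 45 = -45 + I*sqrt(3895)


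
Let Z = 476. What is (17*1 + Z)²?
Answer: 243049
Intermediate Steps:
(17*1 + Z)² = (17*1 + 476)² = (17 + 476)² = 493² = 243049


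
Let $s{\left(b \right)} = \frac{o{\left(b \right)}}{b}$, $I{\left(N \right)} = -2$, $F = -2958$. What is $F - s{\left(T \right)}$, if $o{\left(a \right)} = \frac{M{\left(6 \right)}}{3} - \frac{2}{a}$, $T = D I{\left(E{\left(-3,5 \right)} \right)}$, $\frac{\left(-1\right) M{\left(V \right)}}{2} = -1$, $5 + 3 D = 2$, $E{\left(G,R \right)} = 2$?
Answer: $- \frac{17747}{6} \approx -2957.8$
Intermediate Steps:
$D = -1$ ($D = - \frac{5}{3} + \frac{1}{3} \cdot 2 = - \frac{5}{3} + \frac{2}{3} = -1$)
$M{\left(V \right)} = 2$ ($M{\left(V \right)} = \left(-2\right) \left(-1\right) = 2$)
$T = 2$ ($T = \left(-1\right) \left(-2\right) = 2$)
$o{\left(a \right)} = \frac{2}{3} - \frac{2}{a}$
$s{\left(b \right)} = \frac{\frac{2}{3} - \frac{2}{b}}{b}$
$F - s{\left(T \right)} = -2958 - \frac{2 \left(-3 + 2\right)}{3 \cdot 4} = -2958 - \frac{2}{3} \cdot \frac{1}{4} \left(-1\right) = -2958 - - \frac{1}{6} = -2958 + \frac{1}{6} = - \frac{17747}{6}$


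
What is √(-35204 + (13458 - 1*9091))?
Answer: I*√30837 ≈ 175.6*I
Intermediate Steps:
√(-35204 + (13458 - 1*9091)) = √(-35204 + (13458 - 9091)) = √(-35204 + 4367) = √(-30837) = I*√30837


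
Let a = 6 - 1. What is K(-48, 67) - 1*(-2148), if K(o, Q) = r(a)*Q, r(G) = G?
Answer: 2483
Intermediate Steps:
a = 5
K(o, Q) = 5*Q
K(-48, 67) - 1*(-2148) = 5*67 - 1*(-2148) = 335 + 2148 = 2483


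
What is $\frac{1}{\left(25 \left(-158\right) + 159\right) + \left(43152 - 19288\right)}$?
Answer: $\frac{1}{20073} \approx 4.9818 \cdot 10^{-5}$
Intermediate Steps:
$\frac{1}{\left(25 \left(-158\right) + 159\right) + \left(43152 - 19288\right)} = \frac{1}{\left(-3950 + 159\right) + 23864} = \frac{1}{-3791 + 23864} = \frac{1}{20073}$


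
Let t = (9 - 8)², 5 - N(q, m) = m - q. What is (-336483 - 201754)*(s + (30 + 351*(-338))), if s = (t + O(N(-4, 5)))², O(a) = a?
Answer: 63834369963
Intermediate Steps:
N(q, m) = 5 + q - m (N(q, m) = 5 - (m - q) = 5 + (q - m) = 5 + q - m)
t = 1 (t = 1² = 1)
s = 9 (s = (1 + (5 - 4 - 1*5))² = (1 + (5 - 4 - 5))² = (1 - 4)² = (-3)² = 9)
(-336483 - 201754)*(s + (30 + 351*(-338))) = (-336483 - 201754)*(9 + (30 + 351*(-338))) = -538237*(9 + (30 - 118638)) = -538237*(9 - 118608) = -538237*(-118599) = 63834369963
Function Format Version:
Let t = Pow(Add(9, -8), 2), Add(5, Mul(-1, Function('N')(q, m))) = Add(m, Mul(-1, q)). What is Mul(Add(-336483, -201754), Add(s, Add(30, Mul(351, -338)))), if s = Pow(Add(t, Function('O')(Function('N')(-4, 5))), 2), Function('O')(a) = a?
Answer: 63834369963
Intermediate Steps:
Function('N')(q, m) = Add(5, q, Mul(-1, m)) (Function('N')(q, m) = Add(5, Mul(-1, Add(m, Mul(-1, q)))) = Add(5, Add(q, Mul(-1, m))) = Add(5, q, Mul(-1, m)))
t = 1 (t = Pow(1, 2) = 1)
s = 9 (s = Pow(Add(1, Add(5, -4, Mul(-1, 5))), 2) = Pow(Add(1, Add(5, -4, -5)), 2) = Pow(Add(1, -4), 2) = Pow(-3, 2) = 9)
Mul(Add(-336483, -201754), Add(s, Add(30, Mul(351, -338)))) = Mul(Add(-336483, -201754), Add(9, Add(30, Mul(351, -338)))) = Mul(-538237, Add(9, Add(30, -118638))) = Mul(-538237, Add(9, -118608)) = Mul(-538237, -118599) = 63834369963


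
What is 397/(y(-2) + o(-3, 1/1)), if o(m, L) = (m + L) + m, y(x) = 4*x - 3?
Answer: -397/16 ≈ -24.813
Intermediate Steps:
y(x) = -3 + 4*x
o(m, L) = L + 2*m (o(m, L) = (L + m) + m = L + 2*m)
397/(y(-2) + o(-3, 1/1)) = 397/((-3 + 4*(-2)) + (1/1 + 2*(-3))) = 397/((-3 - 8) + (1 - 6)) = 397/(-11 - 5) = 397/(-16) = 397*(-1/16) = -397/16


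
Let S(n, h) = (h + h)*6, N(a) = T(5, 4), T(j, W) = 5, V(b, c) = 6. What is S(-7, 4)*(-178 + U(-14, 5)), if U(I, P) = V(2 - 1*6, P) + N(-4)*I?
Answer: -11616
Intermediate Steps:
N(a) = 5
S(n, h) = 12*h (S(n, h) = (2*h)*6 = 12*h)
U(I, P) = 6 + 5*I
S(-7, 4)*(-178 + U(-14, 5)) = (12*4)*(-178 + (6 + 5*(-14))) = 48*(-178 + (6 - 70)) = 48*(-178 - 64) = 48*(-242) = -11616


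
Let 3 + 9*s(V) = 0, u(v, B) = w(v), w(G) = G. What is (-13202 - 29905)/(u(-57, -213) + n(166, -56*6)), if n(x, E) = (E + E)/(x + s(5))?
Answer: 1020199/1445 ≈ 706.02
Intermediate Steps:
u(v, B) = v
s(V) = -⅓ (s(V) = -⅓ + (⅑)*0 = -⅓ + 0 = -⅓)
n(x, E) = 2*E/(-⅓ + x) (n(x, E) = (E + E)/(x - ⅓) = (2*E)/(-⅓ + x) = 2*E/(-⅓ + x))
(-13202 - 29905)/(u(-57, -213) + n(166, -56*6)) = (-13202 - 29905)/(-57 + 6*(-56*6)/(-1 + 3*166)) = -43107/(-57 + 6*(-336)/(-1 + 498)) = -43107/(-57 + 6*(-336)/497) = -43107/(-57 + 6*(-336)*(1/497)) = -43107/(-57 - 288/71) = -43107/(-4335/71) = -43107*(-71/4335) = 1020199/1445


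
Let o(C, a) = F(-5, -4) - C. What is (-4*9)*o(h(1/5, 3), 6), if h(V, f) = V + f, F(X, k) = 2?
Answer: 216/5 ≈ 43.200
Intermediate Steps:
o(C, a) = 2 - C
(-4*9)*o(h(1/5, 3), 6) = (-4*9)*(2 - (1/5 + 3)) = -36*(2 - (⅕ + 3)) = -36*(2 - 1*16/5) = -36*(2 - 16/5) = -36*(-6/5) = 216/5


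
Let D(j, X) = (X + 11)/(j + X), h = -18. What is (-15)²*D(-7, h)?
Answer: 63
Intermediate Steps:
D(j, X) = (11 + X)/(X + j)
(-15)²*D(-7, h) = (-15)²*((11 - 18)/(-18 - 7)) = 225*(-7/(-25)) = 225*(-1/25*(-7)) = 225*(7/25) = 63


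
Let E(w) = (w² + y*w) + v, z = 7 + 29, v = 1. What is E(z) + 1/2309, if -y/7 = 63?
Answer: -33662910/2309 ≈ -14579.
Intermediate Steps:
y = -441 (y = -7*63 = -441)
z = 36
E(w) = 1 + w² - 441*w (E(w) = (w² - 441*w) + 1 = 1 + w² - 441*w)
E(z) + 1/2309 = (1 + 36² - 441*36) + 1/2309 = (1 + 1296 - 15876) + 1/2309 = -14579 + 1/2309 = -33662910/2309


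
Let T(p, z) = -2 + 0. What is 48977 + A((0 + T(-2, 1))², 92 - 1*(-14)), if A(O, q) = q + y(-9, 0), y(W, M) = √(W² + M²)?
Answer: 49092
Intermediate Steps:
T(p, z) = -2
y(W, M) = √(M² + W²)
A(O, q) = 9 + q (A(O, q) = q + √(0² + (-9)²) = q + √(0 + 81) = q + √81 = q + 9 = 9 + q)
48977 + A((0 + T(-2, 1))², 92 - 1*(-14)) = 48977 + (9 + (92 - 1*(-14))) = 48977 + (9 + (92 + 14)) = 48977 + (9 + 106) = 48977 + 115 = 49092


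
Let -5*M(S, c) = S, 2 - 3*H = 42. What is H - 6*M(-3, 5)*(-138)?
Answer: 7252/15 ≈ 483.47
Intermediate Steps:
H = -40/3 (H = 2/3 - 1/3*42 = 2/3 - 14 = -40/3 ≈ -13.333)
M(S, c) = -S/5
H - 6*M(-3, 5)*(-138) = -40/3 - (-6)*(-3)/5*(-138) = -40/3 - 6*3/5*(-138) = -40/3 - 18/5*(-138) = -40/3 + 2484/5 = 7252/15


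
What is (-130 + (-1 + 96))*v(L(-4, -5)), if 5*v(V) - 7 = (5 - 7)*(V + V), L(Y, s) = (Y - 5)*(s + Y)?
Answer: 2219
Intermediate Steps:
L(Y, s) = (-5 + Y)*(Y + s)
v(V) = 7/5 - 4*V/5 (v(V) = 7/5 + ((5 - 7)*(V + V))/5 = 7/5 + (-4*V)/5 = 7/5 - 4*V/5)
(-130 + (-1 + 96))*v(L(-4, -5)) = (-130 + (-1 + 96))*(7/5 - 4*((-4)² - 5*(-4) - 5*(-5) - 4*(-5))/5) = (-130 + 95)*(7/5 - 4*(16 + 20 + 25 + 20)/5) = -35*(7/5 - ⅘*81) = -35*(7/5 - 324/5) = -35*(-317/5) = 2219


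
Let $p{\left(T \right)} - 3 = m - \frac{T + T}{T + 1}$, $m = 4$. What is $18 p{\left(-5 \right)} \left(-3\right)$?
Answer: $-243$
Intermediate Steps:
$p{\left(T \right)} = 7 - \frac{2 T}{1 + T}$ ($p{\left(T \right)} = 3 + \left(4 - \frac{T + T}{T + 1}\right) = 3 - \left(-4 + \frac{2 T}{1 + T}\right) = 7 - \frac{2 T}{1 + T}$)
$18 p{\left(-5 \right)} \left(-3\right) = 18 \frac{7 + 5 \left(-5\right)}{1 - 5} \left(-3\right) = 18 \frac{7 - 25}{-4} \left(-3\right) = 18 \left(\left(- \frac{1}{4}\right) \left(-18\right)\right) \left(-3\right) = 18 \cdot \frac{9}{2} \left(-3\right) = 81 \left(-3\right) = -243$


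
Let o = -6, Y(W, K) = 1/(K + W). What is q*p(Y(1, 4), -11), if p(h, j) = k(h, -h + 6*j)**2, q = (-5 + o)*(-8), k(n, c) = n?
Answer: 88/25 ≈ 3.5200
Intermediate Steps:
q = 88 (q = (-5 - 6)*(-8) = -11*(-8) = 88)
p(h, j) = h**2
q*p(Y(1, 4), -11) = 88*(1/(4 + 1))**2 = 88*(1/5)**2 = 88*(1/25) = 88/25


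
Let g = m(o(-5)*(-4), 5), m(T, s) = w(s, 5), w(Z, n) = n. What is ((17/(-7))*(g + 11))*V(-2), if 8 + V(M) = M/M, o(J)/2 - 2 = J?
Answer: 272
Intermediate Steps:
o(J) = 4 + 2*J
m(T, s) = 5
g = 5
V(M) = -7 (V(M) = -8 + M/M = -8 + 1 = -7)
((17/(-7))*(g + 11))*V(-2) = ((17/(-7))*(5 + 11))*(-7) = ((17*(-1/7))*16)*(-7) = -17/7*16*(-7) = -272/7*(-7) = 272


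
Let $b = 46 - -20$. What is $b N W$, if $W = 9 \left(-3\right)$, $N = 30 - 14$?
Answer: $-28512$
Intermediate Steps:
$N = 16$ ($N = 30 - 14 = 16$)
$b = 66$ ($b = 46 + 20 = 66$)
$W = -27$
$b N W = 66 \cdot 16 \left(-27\right) = 1056 \left(-27\right) = -28512$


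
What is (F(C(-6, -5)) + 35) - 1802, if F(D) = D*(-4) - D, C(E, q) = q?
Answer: -1742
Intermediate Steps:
F(D) = -5*D (F(D) = -4*D - D = -5*D)
(F(C(-6, -5)) + 35) - 1802 = (-5*(-5) + 35) - 1802 = (25 + 35) - 1802 = 60 - 1802 = -1742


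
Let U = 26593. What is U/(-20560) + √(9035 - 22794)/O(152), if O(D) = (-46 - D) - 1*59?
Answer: -26593/20560 - I*√13759/257 ≈ -1.2934 - 0.45642*I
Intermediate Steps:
O(D) = -105 - D (O(D) = (-46 - D) - 59 = -105 - D)
U/(-20560) + √(9035 - 22794)/O(152) = 26593/(-20560) + √(9035 - 22794)/(-105 - 1*152) = 26593*(-1/20560) + √(-13759)/(-105 - 152) = -26593/20560 + (I*√13759)/(-257) = -26593/20560 + (I*√13759)*(-1/257) = -26593/20560 - I*√13759/257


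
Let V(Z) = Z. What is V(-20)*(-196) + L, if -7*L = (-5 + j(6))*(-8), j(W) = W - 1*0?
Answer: 27448/7 ≈ 3921.1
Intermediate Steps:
j(W) = W (j(W) = W + 0 = W)
L = 8/7 (L = -(-5 + 6)*(-8)/7 = -(-8)/7 = -⅐*(-8) = 8/7 ≈ 1.1429)
V(-20)*(-196) + L = -20*(-196) + 8/7 = 3920 + 8/7 = 27448/7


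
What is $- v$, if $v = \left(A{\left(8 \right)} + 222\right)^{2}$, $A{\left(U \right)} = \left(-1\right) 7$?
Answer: $-46225$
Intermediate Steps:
$A{\left(U \right)} = -7$
$v = 46225$ ($v = \left(-7 + 222\right)^{2} = 215^{2} = 46225$)
$- v = \left(-1\right) 46225 = -46225$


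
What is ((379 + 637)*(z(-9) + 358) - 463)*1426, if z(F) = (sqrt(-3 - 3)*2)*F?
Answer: 518015890 - 26078688*I*sqrt(6) ≈ 5.1802e+8 - 6.3879e+7*I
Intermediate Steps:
z(F) = 2*I*F*sqrt(6) (z(F) = (sqrt(-6)*2)*F = ((I*sqrt(6))*2)*F = (2*I*sqrt(6))*F = 2*I*F*sqrt(6))
((379 + 637)*(z(-9) + 358) - 463)*1426 = ((379 + 637)*(2*I*(-9)*sqrt(6) + 358) - 463)*1426 = (1016*(-18*I*sqrt(6) + 358) - 463)*1426 = (1016*(358 - 18*I*sqrt(6)) - 463)*1426 = ((363728 - 18288*I*sqrt(6)) - 463)*1426 = (363265 - 18288*I*sqrt(6))*1426 = 518015890 - 26078688*I*sqrt(6)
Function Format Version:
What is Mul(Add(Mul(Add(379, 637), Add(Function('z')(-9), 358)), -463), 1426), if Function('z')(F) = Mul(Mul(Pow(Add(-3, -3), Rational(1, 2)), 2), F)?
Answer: Add(518015890, Mul(-26078688, I, Pow(6, Rational(1, 2)))) ≈ Add(5.1802e+8, Mul(-6.3879e+7, I))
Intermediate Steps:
Function('z')(F) = Mul(2, I, F, Pow(6, Rational(1, 2))) (Function('z')(F) = Mul(Mul(Pow(-6, Rational(1, 2)), 2), F) = Mul(Mul(Mul(I, Pow(6, Rational(1, 2))), 2), F) = Mul(Mul(2, I, Pow(6, Rational(1, 2))), F) = Mul(2, I, F, Pow(6, Rational(1, 2))))
Mul(Add(Mul(Add(379, 637), Add(Function('z')(-9), 358)), -463), 1426) = Mul(Add(Mul(Add(379, 637), Add(Mul(2, I, -9, Pow(6, Rational(1, 2))), 358)), -463), 1426) = Mul(Add(Mul(1016, Add(Mul(-18, I, Pow(6, Rational(1, 2))), 358)), -463), 1426) = Mul(Add(Mul(1016, Add(358, Mul(-18, I, Pow(6, Rational(1, 2))))), -463), 1426) = Mul(Add(Add(363728, Mul(-18288, I, Pow(6, Rational(1, 2)))), -463), 1426) = Mul(Add(363265, Mul(-18288, I, Pow(6, Rational(1, 2)))), 1426) = Add(518015890, Mul(-26078688, I, Pow(6, Rational(1, 2))))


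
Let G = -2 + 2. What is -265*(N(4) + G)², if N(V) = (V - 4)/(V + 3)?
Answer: 0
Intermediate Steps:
N(V) = (-4 + V)/(3 + V)
G = 0
-265*(N(4) + G)² = -265*((-4 + 4)/(3 + 4) + 0)² = -265*(0/7 + 0)² = -265*((⅐)*0 + 0)² = -265*(0 + 0)² = -265*0² = -265*0 = 0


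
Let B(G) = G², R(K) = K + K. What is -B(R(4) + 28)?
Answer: -1296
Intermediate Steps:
R(K) = 2*K
-B(R(4) + 28) = -(2*4 + 28)² = -(8 + 28)² = -1*36² = -1*1296 = -1296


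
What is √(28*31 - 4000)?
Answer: 6*I*√87 ≈ 55.964*I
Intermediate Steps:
√(28*31 - 4000) = √(868 - 4000) = √(-3132) = 6*I*√87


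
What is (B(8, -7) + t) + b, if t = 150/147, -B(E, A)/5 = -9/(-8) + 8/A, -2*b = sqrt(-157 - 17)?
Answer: 435/392 - I*sqrt(174)/2 ≈ 1.1097 - 6.5955*I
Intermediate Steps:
b = -I*sqrt(174)/2 (b = -sqrt(-157 - 17)/2 = -I*sqrt(174)/2 ≈ -6.5955*I)
B(E, A) = -45/8 - 40/A (B(E, A) = -5*(-9/(-8) + 8/A) = -5*(-9*(-1/8) + 8/A) = -5*(9/8 + 8/A) = -45/8 - 40/A)
t = 50/49 (t = 150*(1/147) = 50/49 ≈ 1.0204)
(B(8, -7) + t) + b = ((-45/8 - 40/(-7)) + 50/49) - I*sqrt(174)/2 = ((-45/8 - 40*(-1/7)) + 50/49) - I*sqrt(174)/2 = ((-45/8 + 40/7) + 50/49) - I*sqrt(174)/2 = (5/56 + 50/49) - I*sqrt(174)/2 = 435/392 - I*sqrt(174)/2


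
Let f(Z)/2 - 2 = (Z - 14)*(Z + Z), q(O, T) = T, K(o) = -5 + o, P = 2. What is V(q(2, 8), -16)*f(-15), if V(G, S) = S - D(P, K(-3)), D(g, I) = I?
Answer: -13952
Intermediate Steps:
V(G, S) = 8 + S (V(G, S) = S - (-5 - 3) = S - 1*(-8) = S + 8 = 8 + S)
f(Z) = 4 + 4*Z*(-14 + Z) (f(Z) = 4 + 2*((Z - 14)*(Z + Z)) = 4 + 2*((-14 + Z)*(2*Z)) = 4 + 2*(2*Z*(-14 + Z)) = 4 + 4*Z*(-14 + Z))
V(q(2, 8), -16)*f(-15) = (8 - 16)*(4 - 56*(-15) + 4*(-15)²) = -8*(4 + 840 + 4*225) = -8*(4 + 840 + 900) = -8*1744 = -13952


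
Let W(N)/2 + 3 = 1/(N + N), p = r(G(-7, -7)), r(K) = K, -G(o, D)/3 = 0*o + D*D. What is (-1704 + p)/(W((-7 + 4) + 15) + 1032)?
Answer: -22212/12313 ≈ -1.8039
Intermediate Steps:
G(o, D) = -3*D² (G(o, D) = -3*(0*o + D*D) = -3*(0 + D²) = -3*D²)
p = -147 (p = -3*(-7)² = -3*49 = -147)
W(N) = -6 + 1/N (W(N) = -6 + 2/(N + N) = -6 + 2/((2*N)) = -6 + 2*(1/(2*N)) = -6 + 1/N)
(-1704 + p)/(W((-7 + 4) + 15) + 1032) = (-1704 - 147)/((-6 + 1/((-7 + 4) + 15)) + 1032) = -1851/((-6 + 1/(-3 + 15)) + 1032) = -1851/((-6 + 1/12) + 1032) = -1851/(-71/12 + 1032) = -1851/12313/12 = -1851*12/12313 = -22212/12313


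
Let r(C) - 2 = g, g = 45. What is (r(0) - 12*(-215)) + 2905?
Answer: 5532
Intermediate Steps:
r(C) = 47 (r(C) = 2 + 45 = 47)
(r(0) - 12*(-215)) + 2905 = (47 - 12*(-215)) + 2905 = (47 + 2580) + 2905 = 2627 + 2905 = 5532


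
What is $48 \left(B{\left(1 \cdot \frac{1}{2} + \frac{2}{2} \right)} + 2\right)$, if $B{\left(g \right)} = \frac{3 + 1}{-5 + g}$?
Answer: $\frac{288}{7} \approx 41.143$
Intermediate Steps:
$B{\left(g \right)} = \frac{4}{-5 + g}$
$48 \left(B{\left(1 \cdot \frac{1}{2} + \frac{2}{2} \right)} + 2\right) = 48 \left(\frac{4}{-5 + \left(1 \cdot \frac{1}{2} + \frac{2}{2}\right)} + 2\right) = 48 \left(\frac{4}{-5 + \left(1 \cdot \frac{1}{2} + 2 \cdot \frac{1}{2}\right)} + 2\right) = 48 \left(\frac{4}{-5 + \left(\frac{1}{2} + 1\right)} + 2\right) = 48 \left(\frac{4}{-5 + \frac{3}{2}} + 2\right) = 48 \left(\frac{4}{- \frac{7}{2}} + 2\right) = 48 \left(4 \left(- \frac{2}{7}\right) + 2\right) = 48 \left(- \frac{8}{7} + 2\right) = 48 \cdot \frac{6}{7} = \frac{288}{7}$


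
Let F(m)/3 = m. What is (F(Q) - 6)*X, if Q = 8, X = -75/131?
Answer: -1350/131 ≈ -10.305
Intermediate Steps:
X = -75/131 (X = -75*1/131 = -75/131 ≈ -0.57252)
F(m) = 3*m
(F(Q) - 6)*X = (3*8 - 6)*(-75/131) = (24 - 6)*(-75/131) = 18*(-75/131) = -1350/131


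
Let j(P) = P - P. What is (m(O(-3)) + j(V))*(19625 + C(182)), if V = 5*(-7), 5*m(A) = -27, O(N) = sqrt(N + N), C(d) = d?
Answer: -534789/5 ≈ -1.0696e+5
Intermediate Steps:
O(N) = sqrt(2)*sqrt(N) (O(N) = sqrt(2*N) = sqrt(2)*sqrt(N))
m(A) = -27/5 (m(A) = (1/5)*(-27) = -27/5)
V = -35
j(P) = 0
(m(O(-3)) + j(V))*(19625 + C(182)) = (-27/5 + 0)*(19625 + 182) = -27/5*19807 = -534789/5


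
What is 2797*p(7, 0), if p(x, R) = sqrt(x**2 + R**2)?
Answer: 19579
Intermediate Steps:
p(x, R) = sqrt(R**2 + x**2)
2797*p(7, 0) = 2797*sqrt(0**2 + 7**2) = 2797*sqrt(0 + 49) = 2797*sqrt(49) = 2797*7 = 19579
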